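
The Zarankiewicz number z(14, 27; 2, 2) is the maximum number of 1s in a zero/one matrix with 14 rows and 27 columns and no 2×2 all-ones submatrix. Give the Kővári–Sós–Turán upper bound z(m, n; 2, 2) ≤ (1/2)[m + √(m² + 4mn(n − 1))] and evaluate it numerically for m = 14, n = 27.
z(14, 27; 2, 2) ≤ (1/2)[14 + √(14² + 4·14·27·26)] = (1/2)[14 + √39508] = 106.3831

Kővári–Sós–Turán: let r_1, ..., r_14 be the row sums and z = Σ r_i the total number of 1s. Each pair of columns can share at most one row with both entries 1 (else a 2×2 all-ones block appears), so Σ_i C(r_i, 2) ≤ C(27, 2) = 351. By convexity Σ_i C(r_i, 2) ≥ 14·C(z/14, 2) = z(z − 14)/(2·14), giving z² − 14z − 14·27·26 ≤ 0 and hence z ≤ (1/2)[14 + √(196 + 4·9828)] = (1/2)[14 + √39508] ≈ (1/2)(14 + 198.7662) = 106.3831.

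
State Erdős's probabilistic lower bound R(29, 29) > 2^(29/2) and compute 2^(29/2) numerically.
2^(29/2) = 23170.475; so R(29, 29) > 23170.475

Colour each edge of K_n uniformly at random with red/blue. The expected number of monochromatic K_29 is C(n, 29) · 2 · 2^(−C(29,2)). If C(n, 29) · 2^(1 − C(29,2)) < 1, then with positive probability no monochromatic K_29 exists, so R(29, 29) > n. The standard estimate C(n, 29) ≤ n^29/29! shows this inequality holds whenever n ≤ 2^(29/2) (since 29! · 2^(C(29,2) − 1) > 2^(29^2/2) ≥ n^29). Hence R(29, 29) > 2^(29/2) = 23170.475.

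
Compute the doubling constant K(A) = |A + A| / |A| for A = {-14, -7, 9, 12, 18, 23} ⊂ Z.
K = |A + A| / |A| = 21/6 = 7/2

Enumerate A + A = {a + b : a, b ∈ A}. With |A| = 6, there are |A|^2 = 36 ordered sum pairs; collecting distinct values, A + A = {-28, -21, -14, -5, -2, 2, 4, 5, 9, 11, 16, 18, 21, 24, 27, 30, 32, 35, 36, 41, 46}, so |A + A| = 21. Thus K = 21/6 = 7/2. For comparison, the minimum possible |A + A| over all 6-element sets is 2·6 − 1 = 11 (so min K = 11/6), attained only by arithmetic progressions.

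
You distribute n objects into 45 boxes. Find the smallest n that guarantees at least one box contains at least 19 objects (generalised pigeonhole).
n = (19 − 1)·45 + 1 = 811

By the generalised pigeonhole principle, to guarantee some box contains ≥ r objects we need more than (r − 1) · k objects total. Threshold: n = (r − 1) · k + 1. With r = 19 and k = 45: n = 18 · 45 + 1 = 810 + 1 = 811. For n = 810 = 18 · 45, we can put exactly 18 objects in every box, avoiding 19 in any single one — so 811 is tight.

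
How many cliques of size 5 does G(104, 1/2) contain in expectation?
E[# K_5] = C(104, 5) · (1/2)^C(5, 2) = 91962520 / 2^10 = 11495315/128 = 89807.1484375

For each 5-subset S of vertices (there are C(104, 5) = 91962520 such S), let X_S = 1 if S induces a K_5 (all C(5, 2) = 10 edges present). Then P(X_S = 1) = (1/2)^10 = 1/1024. By linearity of expectation, E[# K_5] = C(104, 5) · (1/2)^10 = 91962520 / 1024 = 11495315/128 = 89807.1484375.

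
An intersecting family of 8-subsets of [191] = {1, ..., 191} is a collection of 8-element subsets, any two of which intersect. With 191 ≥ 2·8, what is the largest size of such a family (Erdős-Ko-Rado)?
max |F| = C(190, 7) = 1585940245560

The Erdős-Ko-Rado theorem states: for n ≥ 2k, an intersecting family of k-subsets of an n-element set has size at most C(n − 1, k − 1), with equality for 'star' families {A ⊆ [n] : |A| = k, i ∈ A} (fix an element i). For n = 191, k = 8: C(190, 7) = 1585940245560.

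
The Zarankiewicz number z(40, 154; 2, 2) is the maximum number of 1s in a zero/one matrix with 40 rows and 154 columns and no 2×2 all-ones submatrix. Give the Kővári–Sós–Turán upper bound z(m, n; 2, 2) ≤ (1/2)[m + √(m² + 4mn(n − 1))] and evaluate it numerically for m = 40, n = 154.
z(40, 154; 2, 2) ≤ (1/2)[40 + √(40² + 4·40·154·153)] = (1/2)[40 + √3771520] = 991.0201

Kővári–Sós–Turán: let r_1, ..., r_40 be the row sums and z = Σ r_i the total number of 1s. Each pair of columns can share at most one row with both entries 1 (else a 2×2 all-ones block appears), so Σ_i C(r_i, 2) ≤ C(154, 2) = 11781. By convexity Σ_i C(r_i, 2) ≥ 40·C(z/40, 2) = z(z − 40)/(2·40), giving z² − 40z − 40·154·153 ≤ 0 and hence z ≤ (1/2)[40 + √(1600 + 4·942480)] = (1/2)[40 + √3771520] ≈ (1/2)(40 + 1942.0402) = 991.0201.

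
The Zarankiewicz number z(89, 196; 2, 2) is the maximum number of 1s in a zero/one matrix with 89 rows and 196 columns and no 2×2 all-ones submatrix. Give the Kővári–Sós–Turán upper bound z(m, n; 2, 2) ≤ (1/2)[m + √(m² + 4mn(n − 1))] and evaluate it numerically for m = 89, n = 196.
z(89, 196; 2, 2) ≤ (1/2)[89 + √(89² + 4·89·196·195)] = (1/2)[89 + √13614241] = 1889.374

Kővári–Sós–Turán: let r_1, ..., r_89 be the row sums and z = Σ r_i the total number of 1s. Each pair of columns can share at most one row with both entries 1 (else a 2×2 all-ones block appears), so Σ_i C(r_i, 2) ≤ C(196, 2) = 19110. By convexity Σ_i C(r_i, 2) ≥ 89·C(z/89, 2) = z(z − 89)/(2·89), giving z² − 89z − 89·196·195 ≤ 0 and hence z ≤ (1/2)[89 + √(7921 + 4·3401580)] = (1/2)[89 + √13614241] ≈ (1/2)(89 + 3689.7481) = 1889.374.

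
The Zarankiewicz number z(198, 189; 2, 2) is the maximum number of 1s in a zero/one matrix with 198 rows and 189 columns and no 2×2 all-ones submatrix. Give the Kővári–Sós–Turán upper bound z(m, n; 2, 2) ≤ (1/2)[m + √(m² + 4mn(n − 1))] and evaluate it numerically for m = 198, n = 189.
z(198, 189; 2, 2) ≤ (1/2)[198 + √(198² + 4·198·189·188)] = (1/2)[198 + √28180548] = 2753.2677

Kővári–Sós–Turán: let r_1, ..., r_198 be the row sums and z = Σ r_i the total number of 1s. Each pair of columns can share at most one row with both entries 1 (else a 2×2 all-ones block appears), so Σ_i C(r_i, 2) ≤ C(189, 2) = 17766. By convexity Σ_i C(r_i, 2) ≥ 198·C(z/198, 2) = z(z − 198)/(2·198), giving z² − 198z − 198·189·188 ≤ 0 and hence z ≤ (1/2)[198 + √(39204 + 4·7035336)] = (1/2)[198 + √28180548] ≈ (1/2)(198 + 5308.5354) = 2753.2677.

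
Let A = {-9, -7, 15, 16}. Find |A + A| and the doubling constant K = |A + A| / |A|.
K = |A + A| / |A| = 10/4 = 5/2

Enumerate A + A = {a + b : a, b ∈ A}. With |A| = 4, there are |A|^2 = 16 ordered sum pairs; collecting distinct values, A + A = {-18, -16, -14, 6, 7, 8, 9, 30, 31, 32}, so |A + A| = 10. Thus K = 10/4 = 5/2. For comparison, the minimum possible |A + A| over all 4-element sets is 2·4 − 1 = 7 (so min K = 7/4), attained only by arithmetic progressions.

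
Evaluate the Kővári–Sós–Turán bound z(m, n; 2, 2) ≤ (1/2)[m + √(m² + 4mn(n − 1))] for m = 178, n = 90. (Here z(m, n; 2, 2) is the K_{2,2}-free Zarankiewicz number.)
z(178, 90; 2, 2) ≤ (1/2)[178 + √(178² + 4·178·90·89)] = (1/2)[178 + √5734804] = 1286.3725

Kővári–Sós–Turán: let r_1, ..., r_178 be the row sums and z = Σ r_i the total number of 1s. Each pair of columns can share at most one row with both entries 1 (else a 2×2 all-ones block appears), so Σ_i C(r_i, 2) ≤ C(90, 2) = 4005. By convexity Σ_i C(r_i, 2) ≥ 178·C(z/178, 2) = z(z − 178)/(2·178), giving z² − 178z − 178·90·89 ≤ 0 and hence z ≤ (1/2)[178 + √(31684 + 4·1425780)] = (1/2)[178 + √5734804] ≈ (1/2)(178 + 2394.7451) = 1286.3725.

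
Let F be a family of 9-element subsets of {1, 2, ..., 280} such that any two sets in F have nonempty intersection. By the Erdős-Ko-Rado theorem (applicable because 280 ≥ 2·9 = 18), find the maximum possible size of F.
max |F| = C(279, 8) = 822871715492970

Erdős-Ko-Rado (1961): when n ≥ 2k, max |F| = C(n−1, k−1). The bound is attained by the star {A : i ∈ A} for any fixed i ∈ [n]. Here C(280−1, 9−1) = C(279, 8) = 822871715492970.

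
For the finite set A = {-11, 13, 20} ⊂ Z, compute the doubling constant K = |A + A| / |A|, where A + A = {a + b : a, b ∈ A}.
K = |A + A| / |A| = 6/3 = 2

Enumerate A + A = {a + b : a, b ∈ A}. With |A| = 3, there are |A|^2 = 9 ordered sum pairs; collecting distinct values, A + A = {-22, 2, 9, 26, 33, 40}, so |A + A| = 6. Thus K = 6/3 = 2. For comparison, the minimum possible |A + A| over all 3-element sets is 2·3 − 1 = 5 (so min K = 5/3), attained only by arithmetic progressions.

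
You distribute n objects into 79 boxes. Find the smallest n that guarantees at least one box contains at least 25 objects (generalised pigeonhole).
n = (25 − 1)·79 + 1 = 1897

By the generalised pigeonhole principle, to guarantee some box contains ≥ r objects we need more than (r − 1) · k objects total. Threshold: n = (r − 1) · k + 1. With r = 25 and k = 79: n = 24 · 79 + 1 = 1896 + 1 = 1897. For n = 1896 = 24 · 79, we can put exactly 24 objects in every box, avoiding 25 in any single one — so 1897 is tight.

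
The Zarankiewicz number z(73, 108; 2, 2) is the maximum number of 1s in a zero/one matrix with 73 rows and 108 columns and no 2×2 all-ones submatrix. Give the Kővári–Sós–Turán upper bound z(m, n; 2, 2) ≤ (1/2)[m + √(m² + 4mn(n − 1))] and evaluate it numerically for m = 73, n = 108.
z(73, 108; 2, 2) ≤ (1/2)[73 + √(73² + 4·73·108·107)] = (1/2)[73 + √3379681] = 955.6954

Kővári–Sós–Turán: let r_1, ..., r_73 be the row sums and z = Σ r_i the total number of 1s. Each pair of columns can share at most one row with both entries 1 (else a 2×2 all-ones block appears), so Σ_i C(r_i, 2) ≤ C(108, 2) = 5778. By convexity Σ_i C(r_i, 2) ≥ 73·C(z/73, 2) = z(z − 73)/(2·73), giving z² − 73z − 73·108·107 ≤ 0 and hence z ≤ (1/2)[73 + √(5329 + 4·843588)] = (1/2)[73 + √3379681] ≈ (1/2)(73 + 1838.3909) = 955.6954.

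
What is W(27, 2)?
W(27, 2) = 27 + 1 = 28

A 2-term AP is any pair of integers, so a monochromatic 2-AP exists iff some colour is used at least twice. With 27 colours, the colouring i ↦ i on {1, ..., 27} uses each colour once, avoiding any monochromatic pair, so W(27, 2) > 27. For {1, ..., 28}, pigeonhole forces two integers of the same colour, which form a monochromatic 2-AP. Hence W(27, 2) = 28.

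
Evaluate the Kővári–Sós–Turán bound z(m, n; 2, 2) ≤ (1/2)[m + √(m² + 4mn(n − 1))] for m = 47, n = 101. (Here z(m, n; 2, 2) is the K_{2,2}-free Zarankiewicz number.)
z(47, 101; 2, 2) ≤ (1/2)[47 + √(47² + 4·47·101·100)] = (1/2)[47 + √1901009] = 712.8854

Kővári–Sós–Turán: let r_1, ..., r_47 be the row sums and z = Σ r_i the total number of 1s. Each pair of columns can share at most one row with both entries 1 (else a 2×2 all-ones block appears), so Σ_i C(r_i, 2) ≤ C(101, 2) = 5050. By convexity Σ_i C(r_i, 2) ≥ 47·C(z/47, 2) = z(z − 47)/(2·47), giving z² − 47z − 47·101·100 ≤ 0 and hence z ≤ (1/2)[47 + √(2209 + 4·474700)] = (1/2)[47 + √1901009] ≈ (1/2)(47 + 1378.7708) = 712.8854.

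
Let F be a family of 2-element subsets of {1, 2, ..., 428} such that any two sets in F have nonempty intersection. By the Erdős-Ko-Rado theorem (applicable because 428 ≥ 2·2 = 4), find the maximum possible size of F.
max |F| = C(427, 1) = 427

The Erdős-Ko-Rado theorem states: for n ≥ 2k, an intersecting family of k-subsets of an n-element set has size at most C(n − 1, k − 1), with equality for 'star' families {A ⊆ [n] : |A| = k, i ∈ A} (fix an element i). For n = 428, k = 2: C(427, 1) = 427.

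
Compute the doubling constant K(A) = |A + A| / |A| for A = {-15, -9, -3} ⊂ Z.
K = |A + A| / |A| = 5/3

Enumerate A + A = {a + b : a, b ∈ A}. With |A| = 3, there are |A|^2 = 9 ordered sum pairs; collecting distinct values, A + A = {-30, -24, -18, -12, -6}, so |A + A| = 5. Thus K = 5/3. Here |A + A| = 2|A| − 1 = 5, the minimum possible — so K = 5/3 is minimal, which holds iff A is an arithmetic progression.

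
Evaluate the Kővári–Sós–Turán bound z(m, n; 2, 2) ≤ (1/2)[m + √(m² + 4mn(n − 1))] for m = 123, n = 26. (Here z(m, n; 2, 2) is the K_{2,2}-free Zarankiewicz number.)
z(123, 26; 2, 2) ≤ (1/2)[123 + √(123² + 4·123·26·25)] = (1/2)[123 + √334929] = 350.8653

Kővári–Sós–Turán: let r_1, ..., r_123 be the row sums and z = Σ r_i the total number of 1s. Each pair of columns can share at most one row with both entries 1 (else a 2×2 all-ones block appears), so Σ_i C(r_i, 2) ≤ C(26, 2) = 325. By convexity Σ_i C(r_i, 2) ≥ 123·C(z/123, 2) = z(z − 123)/(2·123), giving z² − 123z − 123·26·25 ≤ 0 and hence z ≤ (1/2)[123 + √(15129 + 4·79950)] = (1/2)[123 + √334929] ≈ (1/2)(123 + 578.7305) = 350.8653.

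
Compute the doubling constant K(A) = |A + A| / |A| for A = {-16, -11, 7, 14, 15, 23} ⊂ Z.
K = |A + A| / |A| = 20/6 = 10/3

Enumerate A + A = {a + b : a, b ∈ A}. With |A| = 6, there are |A|^2 = 36 ordered sum pairs; collecting distinct values, A + A = {-32, -27, -22, -9, -4, -2, -1, 3, 4, 7, 12, 14, 21, 22, 28, 29, 30, 37, 38, 46}, so |A + A| = 20. Thus K = 20/6 = 10/3. For comparison, the minimum possible |A + A| over all 6-element sets is 2·6 − 1 = 11 (so min K = 11/6), attained only by arithmetic progressions.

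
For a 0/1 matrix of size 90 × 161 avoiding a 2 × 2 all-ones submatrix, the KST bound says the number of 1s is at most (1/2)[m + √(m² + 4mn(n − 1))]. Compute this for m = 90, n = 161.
z(90, 161; 2, 2) ≤ (1/2)[90 + √(90² + 4·90·161·160)] = (1/2)[90 + √9281700] = 1568.2941

Kővári–Sós–Turán: let r_1, ..., r_90 be the row sums and z = Σ r_i the total number of 1s. Each pair of columns can share at most one row with both entries 1 (else a 2×2 all-ones block appears), so Σ_i C(r_i, 2) ≤ C(161, 2) = 12880. By convexity Σ_i C(r_i, 2) ≥ 90·C(z/90, 2) = z(z − 90)/(2·90), giving z² − 90z − 90·161·160 ≤ 0 and hence z ≤ (1/2)[90 + √(8100 + 4·2318400)] = (1/2)[90 + √9281700] ≈ (1/2)(90 + 3046.5883) = 1568.2941.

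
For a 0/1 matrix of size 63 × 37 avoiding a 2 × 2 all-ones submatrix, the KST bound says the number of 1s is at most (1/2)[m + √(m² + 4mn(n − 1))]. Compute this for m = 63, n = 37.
z(63, 37; 2, 2) ≤ (1/2)[63 + √(63² + 4·63·37·36)] = (1/2)[63 + √339633] = 322.8902

Kővári–Sós–Turán: let r_1, ..., r_63 be the row sums and z = Σ r_i the total number of 1s. Each pair of columns can share at most one row with both entries 1 (else a 2×2 all-ones block appears), so Σ_i C(r_i, 2) ≤ C(37, 2) = 666. By convexity Σ_i C(r_i, 2) ≥ 63·C(z/63, 2) = z(z − 63)/(2·63), giving z² − 63z − 63·37·36 ≤ 0 and hence z ≤ (1/2)[63 + √(3969 + 4·83916)] = (1/2)[63 + √339633] ≈ (1/2)(63 + 582.7804) = 322.8902.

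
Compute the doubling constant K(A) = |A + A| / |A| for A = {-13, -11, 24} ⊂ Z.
K = |A + A| / |A| = 6/3 = 2

Enumerate A + A = {a + b : a, b ∈ A}. With |A| = 3, there are |A|^2 = 9 ordered sum pairs; collecting distinct values, A + A = {-26, -24, -22, 11, 13, 48}, so |A + A| = 6. Thus K = 6/3 = 2. For comparison, the minimum possible |A + A| over all 3-element sets is 2·3 − 1 = 5 (so min K = 5/3), attained only by arithmetic progressions.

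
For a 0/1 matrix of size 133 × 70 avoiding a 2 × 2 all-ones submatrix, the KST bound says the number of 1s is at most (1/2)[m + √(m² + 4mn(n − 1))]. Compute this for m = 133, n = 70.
z(133, 70; 2, 2) ≤ (1/2)[133 + √(133² + 4·133·70·69)] = (1/2)[133 + √2587249] = 870.7464

Kővári–Sós–Turán: let r_1, ..., r_133 be the row sums and z = Σ r_i the total number of 1s. Each pair of columns can share at most one row with both entries 1 (else a 2×2 all-ones block appears), so Σ_i C(r_i, 2) ≤ C(70, 2) = 2415. By convexity Σ_i C(r_i, 2) ≥ 133·C(z/133, 2) = z(z − 133)/(2·133), giving z² − 133z − 133·70·69 ≤ 0 and hence z ≤ (1/2)[133 + √(17689 + 4·642390)] = (1/2)[133 + √2587249] ≈ (1/2)(133 + 1608.4928) = 870.7464.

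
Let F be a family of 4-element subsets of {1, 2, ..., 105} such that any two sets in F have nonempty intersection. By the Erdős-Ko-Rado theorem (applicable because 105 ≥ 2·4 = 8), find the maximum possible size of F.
max |F| = C(104, 3) = 182104

The Erdős-Ko-Rado theorem states: for n ≥ 2k, an intersecting family of k-subsets of an n-element set has size at most C(n − 1, k − 1), with equality for 'star' families {A ⊆ [n] : |A| = k, i ∈ A} (fix an element i). For n = 105, k = 4: C(104, 3) = 182104.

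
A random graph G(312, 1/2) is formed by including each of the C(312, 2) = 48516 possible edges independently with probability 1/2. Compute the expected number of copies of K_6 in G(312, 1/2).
E[# K_6] = C(312, 6) · (1/2)^C(6, 2) = 1220651676244 / 2^15 = 305162919061/8192 ≈ 37251332.893188

For each 6-subset S of vertices (there are C(312, 6) = 1220651676244 such S), let X_S = 1 if S induces a K_6 (all C(6, 2) = 15 edges present). Then P(X_S = 1) = (1/2)^15 = 1/32768. By linearity of expectation, E[# K_6] = C(312, 6) · (1/2)^15 = 1220651676244 / 32768 = 305162919061/8192 ≈ 37251332.893188.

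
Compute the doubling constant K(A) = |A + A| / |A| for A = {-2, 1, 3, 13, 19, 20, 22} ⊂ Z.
K = |A + A| / |A| = 26/7

Enumerate A + A = {a + b : a, b ∈ A}. With |A| = 7, there are |A|^2 = 49 ordered sum pairs; collecting distinct values, A + A = {-4, -1, 1, 2, 4, 6, 11, 14, 16, 17, 18, 20, 21, 22, 23, 25, 26, 32, 33, 35, 38, 39, 40, 41, 42, 44}, so |A + A| = 26. Thus K = 26/7. For comparison, the minimum possible |A + A| over all 7-element sets is 2·7 − 1 = 13 (so min K = 13/7), attained only by arithmetic progressions.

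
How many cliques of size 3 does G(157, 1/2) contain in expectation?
E[# K_3] = C(157, 3) · (1/2)^C(3, 2) = 632710 / 2^3 = 316355/4 = 79088.75

For each 3-subset S of vertices (there are C(157, 3) = 632710 such S), let X_S = 1 if S induces a K_3 (all C(3, 2) = 3 edges present). Then P(X_S = 1) = (1/2)^3 = 1/8. By linearity of expectation, E[# K_3] = C(157, 3) · (1/2)^3 = 632710 / 8 = 316355/4 = 79088.75.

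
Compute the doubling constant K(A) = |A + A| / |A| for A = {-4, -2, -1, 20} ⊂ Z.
K = |A + A| / |A| = 10/4 = 5/2

Enumerate A + A = {a + b : a, b ∈ A}. With |A| = 4, there are |A|^2 = 16 ordered sum pairs; collecting distinct values, A + A = {-8, -6, -5, -4, -3, -2, 16, 18, 19, 40}, so |A + A| = 10. Thus K = 10/4 = 5/2. For comparison, the minimum possible |A + A| over all 4-element sets is 2·4 − 1 = 7 (so min K = 7/4), attained only by arithmetic progressions.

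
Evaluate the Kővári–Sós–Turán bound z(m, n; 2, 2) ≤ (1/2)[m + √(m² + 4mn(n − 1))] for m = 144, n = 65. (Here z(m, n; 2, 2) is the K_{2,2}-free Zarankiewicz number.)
z(144, 65; 2, 2) ≤ (1/2)[144 + √(144² + 4·144·65·64)] = (1/2)[144 + √2416896] = 849.3185

Kővári–Sós–Turán: let r_1, ..., r_144 be the row sums and z = Σ r_i the total number of 1s. Each pair of columns can share at most one row with both entries 1 (else a 2×2 all-ones block appears), so Σ_i C(r_i, 2) ≤ C(65, 2) = 2080. By convexity Σ_i C(r_i, 2) ≥ 144·C(z/144, 2) = z(z − 144)/(2·144), giving z² − 144z − 144·65·64 ≤ 0 and hence z ≤ (1/2)[144 + √(20736 + 4·599040)] = (1/2)[144 + √2416896] ≈ (1/2)(144 + 1554.6369) = 849.3185.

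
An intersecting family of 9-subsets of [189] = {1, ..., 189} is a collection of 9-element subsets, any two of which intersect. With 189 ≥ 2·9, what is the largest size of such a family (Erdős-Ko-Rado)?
max |F| = C(188, 8) = 33279935857597

The Erdős-Ko-Rado theorem states: for n ≥ 2k, an intersecting family of k-subsets of an n-element set has size at most C(n − 1, k − 1), with equality for 'star' families {A ⊆ [n] : |A| = k, i ∈ A} (fix an element i). For n = 189, k = 9: C(188, 8) = 33279935857597.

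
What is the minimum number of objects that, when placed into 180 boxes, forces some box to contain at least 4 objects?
n = (4 − 1)·180 + 1 = 541

By the generalised pigeonhole principle, to guarantee some box contains ≥ r objects we need more than (r − 1) · k objects total. Threshold: n = (r − 1) · k + 1. With r = 4 and k = 180: n = 3 · 180 + 1 = 540 + 1 = 541. For n = 540 = 3 · 180, we can put exactly 3 objects in every box, avoiding 4 in any single one — so 541 is tight.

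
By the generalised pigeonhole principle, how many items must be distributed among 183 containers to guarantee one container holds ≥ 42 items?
n = (42 − 1)·183 + 1 = 7504

By the generalised pigeonhole principle, to guarantee some box contains ≥ r objects we need more than (r − 1) · k objects total. Threshold: n = (r − 1) · k + 1. With r = 42 and k = 183: n = 41 · 183 + 1 = 7503 + 1 = 7504. For n = 7503 = 41 · 183, we can put exactly 41 objects in every box, avoiding 42 in any single one — so 7504 is tight.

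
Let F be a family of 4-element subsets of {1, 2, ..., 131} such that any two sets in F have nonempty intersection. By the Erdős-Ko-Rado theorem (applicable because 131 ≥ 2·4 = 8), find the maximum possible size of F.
max |F| = C(130, 3) = 357760

The Erdős-Ko-Rado theorem states: for n ≥ 2k, an intersecting family of k-subsets of an n-element set has size at most C(n − 1, k − 1), with equality for 'star' families {A ⊆ [n] : |A| = k, i ∈ A} (fix an element i). For n = 131, k = 4: C(130, 3) = 357760.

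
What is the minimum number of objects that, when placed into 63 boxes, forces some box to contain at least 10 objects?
n = (10 − 1)·63 + 1 = 568

By the generalised pigeonhole principle, to guarantee some box contains ≥ r objects we need more than (r − 1) · k objects total. Threshold: n = (r − 1) · k + 1. With r = 10 and k = 63: n = 9 · 63 + 1 = 567 + 1 = 568. For n = 567 = 9 · 63, we can put exactly 9 objects in every box, avoiding 10 in any single one — so 568 is tight.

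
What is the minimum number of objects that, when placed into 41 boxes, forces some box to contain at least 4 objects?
n = (4 − 1)·41 + 1 = 124

By the generalised pigeonhole principle, to guarantee some box contains ≥ r objects we need more than (r − 1) · k objects total. Threshold: n = (r − 1) · k + 1. With r = 4 and k = 41: n = 3 · 41 + 1 = 123 + 1 = 124. For n = 123 = 3 · 41, we can put exactly 3 objects in every box, avoiding 4 in any single one — so 124 is tight.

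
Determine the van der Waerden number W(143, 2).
W(143, 2) = 143 + 1 = 144

A 2-term AP is any pair of integers, so a monochromatic 2-AP exists iff some colour is used at least twice. With 143 colours, the colouring i ↦ i on {1, ..., 143} uses each colour once, avoiding any monochromatic pair, so W(143, 2) > 143. For {1, ..., 144}, pigeonhole forces two integers of the same colour, which form a monochromatic 2-AP. Hence W(143, 2) = 144.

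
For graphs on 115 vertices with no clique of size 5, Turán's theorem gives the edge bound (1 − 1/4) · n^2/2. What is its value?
Turán density bound = (3/4) · 115^2/2 = 39675/8 ≈ 4959.375

Turán's theorem: ex(n, K_{r+1}) is achieved by the complete r-partite Turán graph T(n, r) with parts as balanced as possible, and is at most (1 − 1/r) · n^2/2. For r = 4, n = 115: the density bound is (3/4) · 13225/2 = 39675/8 ≈ 4959.375. The integer-valued extremum is e(T(115, 4)) = 4959, which is strictly less than the density bound 39675/8 since 4 ∤ 115 (the parts of T(115, 4) cannot all be equal).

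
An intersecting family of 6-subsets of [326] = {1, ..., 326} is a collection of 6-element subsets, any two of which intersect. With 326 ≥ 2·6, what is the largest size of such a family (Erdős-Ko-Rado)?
max |F| = C(325, 5) = 29296150065

Erdős-Ko-Rado (1961): when n ≥ 2k, max |F| = C(n−1, k−1). The bound is attained by the star {A : i ∈ A} for any fixed i ∈ [n]. Here C(326−1, 6−1) = C(325, 5) = 29296150065.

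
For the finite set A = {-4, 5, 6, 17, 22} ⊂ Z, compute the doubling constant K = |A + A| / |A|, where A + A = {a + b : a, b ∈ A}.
K = |A + A| / |A| = 15/5 = 3

Enumerate A + A = {a + b : a, b ∈ A}. With |A| = 5, there are |A|^2 = 25 ordered sum pairs; collecting distinct values, A + A = {-8, 1, 2, 10, 11, 12, 13, 18, 22, 23, 27, 28, 34, 39, 44}, so |A + A| = 15. Thus K = 15/5 = 3. For comparison, the minimum possible |A + A| over all 5-element sets is 2·5 − 1 = 9 (so min K = 9/5), attained only by arithmetic progressions.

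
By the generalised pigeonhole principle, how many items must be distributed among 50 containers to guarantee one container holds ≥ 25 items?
n = (25 − 1)·50 + 1 = 1201

By the generalised pigeonhole principle, to guarantee some box contains ≥ r objects we need more than (r − 1) · k objects total. Threshold: n = (r − 1) · k + 1. With r = 25 and k = 50: n = 24 · 50 + 1 = 1200 + 1 = 1201. For n = 1200 = 24 · 50, we can put exactly 24 objects in every box, avoiding 25 in any single one — so 1201 is tight.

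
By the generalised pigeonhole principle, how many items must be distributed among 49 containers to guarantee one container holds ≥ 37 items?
n = (37 − 1)·49 + 1 = 1765

By the generalised pigeonhole principle, to guarantee some box contains ≥ r objects we need more than (r − 1) · k objects total. Threshold: n = (r − 1) · k + 1. With r = 37 and k = 49: n = 36 · 49 + 1 = 1764 + 1 = 1765. For n = 1764 = 36 · 49, we can put exactly 36 objects in every box, avoiding 37 in any single one — so 1765 is tight.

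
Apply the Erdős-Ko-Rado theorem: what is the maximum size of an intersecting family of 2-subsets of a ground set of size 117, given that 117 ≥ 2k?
max |F| = C(116, 1) = 116

The Erdős-Ko-Rado theorem states: for n ≥ 2k, an intersecting family of k-subsets of an n-element set has size at most C(n − 1, k − 1), with equality for 'star' families {A ⊆ [n] : |A| = k, i ∈ A} (fix an element i). For n = 117, k = 2: C(116, 1) = 116.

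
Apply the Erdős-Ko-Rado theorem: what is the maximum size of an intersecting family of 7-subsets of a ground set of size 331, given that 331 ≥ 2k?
max |F| = C(330, 6) = 1713562300450

Erdős-Ko-Rado (1961): when n ≥ 2k, max |F| = C(n−1, k−1). The bound is attained by the star {A : i ∈ A} for any fixed i ∈ [n]. Here C(331−1, 7−1) = C(330, 6) = 1713562300450.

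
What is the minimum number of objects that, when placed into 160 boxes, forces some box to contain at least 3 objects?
n = (3 − 1)·160 + 1 = 321

By the generalised pigeonhole principle, to guarantee some box contains ≥ r objects we need more than (r − 1) · k objects total. Threshold: n = (r − 1) · k + 1. With r = 3 and k = 160: n = 2 · 160 + 1 = 320 + 1 = 321. For n = 320 = 2 · 160, we can put exactly 2 objects in every box, avoiding 3 in any single one — so 321 is tight.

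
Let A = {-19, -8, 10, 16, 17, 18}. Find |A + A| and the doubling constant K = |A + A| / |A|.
K = |A + A| / |A| = 20/6 = 10/3

Enumerate A + A = {a + b : a, b ∈ A}. With |A| = 6, there are |A|^2 = 36 ordered sum pairs; collecting distinct values, A + A = {-38, -27, -16, -9, -3, -2, -1, 2, 8, 9, 10, 20, 26, 27, 28, 32, 33, 34, 35, 36}, so |A + A| = 20. Thus K = 20/6 = 10/3. For comparison, the minimum possible |A + A| over all 6-element sets is 2·6 − 1 = 11 (so min K = 11/6), attained only by arithmetic progressions.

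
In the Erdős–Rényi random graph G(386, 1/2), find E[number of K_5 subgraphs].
E[# K_5] = C(386, 5) · (1/2)^C(5, 2) = 69576110912 / 2^10 = 1087126733/16 = 67945420.8125

For each 5-subset S of vertices (there are C(386, 5) = 69576110912 such S), let X_S = 1 if S induces a K_5 (all C(5, 2) = 10 edges present). Then P(X_S = 1) = (1/2)^10 = 1/1024. By linearity of expectation, E[# K_5] = C(386, 5) · (1/2)^10 = 69576110912 / 1024 = 1087126733/16 = 67945420.8125.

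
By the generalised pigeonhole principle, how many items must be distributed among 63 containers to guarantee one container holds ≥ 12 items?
n = (12 − 1)·63 + 1 = 694

By the generalised pigeonhole principle, to guarantee some box contains ≥ r objects we need more than (r − 1) · k objects total. Threshold: n = (r − 1) · k + 1. With r = 12 and k = 63: n = 11 · 63 + 1 = 693 + 1 = 694. For n = 693 = 11 · 63, we can put exactly 11 objects in every box, avoiding 12 in any single one — so 694 is tight.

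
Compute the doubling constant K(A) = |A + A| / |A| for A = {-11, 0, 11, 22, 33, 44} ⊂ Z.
K = |A + A| / |A| = 11/6

Enumerate A + A = {a + b : a, b ∈ A}. With |A| = 6, there are |A|^2 = 36 ordered sum pairs; collecting distinct values, A + A = {-22, -11, 0, 11, 22, 33, 44, 55, 66, 77, 88}, so |A + A| = 11. Thus K = 11/6. Here |A + A| = 2|A| − 1 = 11, the minimum possible — so K = 11/6 is minimal, which holds iff A is an arithmetic progression.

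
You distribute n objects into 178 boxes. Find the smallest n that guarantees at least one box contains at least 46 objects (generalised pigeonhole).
n = (46 − 1)·178 + 1 = 8011

By the generalised pigeonhole principle, to guarantee some box contains ≥ r objects we need more than (r − 1) · k objects total. Threshold: n = (r − 1) · k + 1. With r = 46 and k = 178: n = 45 · 178 + 1 = 8010 + 1 = 8011. For n = 8010 = 45 · 178, we can put exactly 45 objects in every box, avoiding 46 in any single one — so 8011 is tight.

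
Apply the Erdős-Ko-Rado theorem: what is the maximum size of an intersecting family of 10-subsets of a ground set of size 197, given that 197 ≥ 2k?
max |F| = C(196, 9) = 976325290056480

Erdős-Ko-Rado (1961): when n ≥ 2k, max |F| = C(n−1, k−1). The bound is attained by the star {A : i ∈ A} for any fixed i ∈ [n]. Here C(197−1, 10−1) = C(196, 9) = 976325290056480.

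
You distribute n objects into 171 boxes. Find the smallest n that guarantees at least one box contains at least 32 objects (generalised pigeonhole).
n = (32 − 1)·171 + 1 = 5302

By the generalised pigeonhole principle, to guarantee some box contains ≥ r objects we need more than (r − 1) · k objects total. Threshold: n = (r − 1) · k + 1. With r = 32 and k = 171: n = 31 · 171 + 1 = 5301 + 1 = 5302. For n = 5301 = 31 · 171, we can put exactly 31 objects in every box, avoiding 32 in any single one — so 5302 is tight.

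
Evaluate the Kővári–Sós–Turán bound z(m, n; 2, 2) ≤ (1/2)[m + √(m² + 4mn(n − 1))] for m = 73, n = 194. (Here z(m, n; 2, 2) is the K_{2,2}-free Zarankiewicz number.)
z(73, 194; 2, 2) ≤ (1/2)[73 + √(73² + 4·73·194·193)] = (1/2)[73 + √10938393] = 1690.1621

Kővári–Sós–Turán: let r_1, ..., r_73 be the row sums and z = Σ r_i the total number of 1s. Each pair of columns can share at most one row with both entries 1 (else a 2×2 all-ones block appears), so Σ_i C(r_i, 2) ≤ C(194, 2) = 18721. By convexity Σ_i C(r_i, 2) ≥ 73·C(z/73, 2) = z(z − 73)/(2·73), giving z² − 73z − 73·194·193 ≤ 0 and hence z ≤ (1/2)[73 + √(5329 + 4·2733266)] = (1/2)[73 + √10938393] ≈ (1/2)(73 + 3307.3241) = 1690.1621.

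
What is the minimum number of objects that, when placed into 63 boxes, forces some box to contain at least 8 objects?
n = (8 − 1)·63 + 1 = 442

By the generalised pigeonhole principle, to guarantee some box contains ≥ r objects we need more than (r − 1) · k objects total. Threshold: n = (r − 1) · k + 1. With r = 8 and k = 63: n = 7 · 63 + 1 = 441 + 1 = 442. For n = 441 = 7 · 63, we can put exactly 7 objects in every box, avoiding 8 in any single one — so 442 is tight.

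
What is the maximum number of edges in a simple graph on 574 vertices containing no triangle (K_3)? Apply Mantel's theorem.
ex(574, K_3) = ⌊574^2/4⌋ = 82369

Mantel (1907): a triangle-free graph on n vertices has at most ⌊n^2/4⌋ edges, with equality for the complete bipartite graph K_{⌊n/2⌋, ⌈n/2⌉}. For n = 574: ⌊574^2/4⌋ = ⌊329476/4⌋ = 82369. The extremal graph is K_{287, 287}, which has 287·287 = 82369 edges.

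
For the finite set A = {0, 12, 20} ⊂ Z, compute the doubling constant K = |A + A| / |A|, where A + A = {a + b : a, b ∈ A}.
K = |A + A| / |A| = 6/3 = 2

Enumerate A + A = {a + b : a, b ∈ A}. With |A| = 3, there are |A|^2 = 9 ordered sum pairs; collecting distinct values, A + A = {0, 12, 20, 24, 32, 40}, so |A + A| = 6. Thus K = 6/3 = 2. For comparison, the minimum possible |A + A| over all 3-element sets is 2·3 − 1 = 5 (so min K = 5/3), attained only by arithmetic progressions.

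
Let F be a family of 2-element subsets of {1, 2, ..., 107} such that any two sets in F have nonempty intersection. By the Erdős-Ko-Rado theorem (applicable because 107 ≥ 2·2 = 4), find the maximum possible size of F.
max |F| = C(106, 1) = 106

Erdős-Ko-Rado (1961): when n ≥ 2k, max |F| = C(n−1, k−1). The bound is attained by the star {A : i ∈ A} for any fixed i ∈ [n]. Here C(107−1, 2−1) = C(106, 1) = 106.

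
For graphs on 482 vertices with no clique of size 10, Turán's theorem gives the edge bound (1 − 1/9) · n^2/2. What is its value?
Turán density bound = (8/9) · 482^2/2 = 929296/9 ≈ 103255.1111

Turán's theorem: ex(n, K_{r+1}) is achieved by the complete r-partite Turán graph T(n, r) with parts as balanced as possible, and is at most (1 − 1/r) · n^2/2. For r = 9, n = 482: the density bound is (8/9) · 232324/2 = 929296/9 ≈ 103255.1111. The integer-valued extremum is e(T(482, 9)) = 103254, which is strictly less than the density bound 929296/9 since 9 ∤ 482 (the parts of T(482, 9) cannot all be equal).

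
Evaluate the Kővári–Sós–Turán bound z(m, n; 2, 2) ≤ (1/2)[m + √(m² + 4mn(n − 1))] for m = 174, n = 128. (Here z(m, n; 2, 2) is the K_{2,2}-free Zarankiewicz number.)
z(174, 128; 2, 2) ≤ (1/2)[174 + √(174² + 4·174·128·127)] = (1/2)[174 + √11344452] = 1771.0763

Kővári–Sós–Turán: let r_1, ..., r_174 be the row sums and z = Σ r_i the total number of 1s. Each pair of columns can share at most one row with both entries 1 (else a 2×2 all-ones block appears), so Σ_i C(r_i, 2) ≤ C(128, 2) = 8128. By convexity Σ_i C(r_i, 2) ≥ 174·C(z/174, 2) = z(z − 174)/(2·174), giving z² − 174z − 174·128·127 ≤ 0 and hence z ≤ (1/2)[174 + √(30276 + 4·2828544)] = (1/2)[174 + √11344452] ≈ (1/2)(174 + 3368.1526) = 1771.0763.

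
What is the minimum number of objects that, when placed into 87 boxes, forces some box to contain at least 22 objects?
n = (22 − 1)·87 + 1 = 1828

By the generalised pigeonhole principle, to guarantee some box contains ≥ r objects we need more than (r − 1) · k objects total. Threshold: n = (r − 1) · k + 1. With r = 22 and k = 87: n = 21 · 87 + 1 = 1827 + 1 = 1828. For n = 1827 = 21 · 87, we can put exactly 21 objects in every box, avoiding 22 in any single one — so 1828 is tight.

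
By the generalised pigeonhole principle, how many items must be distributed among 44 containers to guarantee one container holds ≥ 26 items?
n = (26 − 1)·44 + 1 = 1101

By the generalised pigeonhole principle, to guarantee some box contains ≥ r objects we need more than (r − 1) · k objects total. Threshold: n = (r − 1) · k + 1. With r = 26 and k = 44: n = 25 · 44 + 1 = 1100 + 1 = 1101. For n = 1100 = 25 · 44, we can put exactly 25 objects in every box, avoiding 26 in any single one — so 1101 is tight.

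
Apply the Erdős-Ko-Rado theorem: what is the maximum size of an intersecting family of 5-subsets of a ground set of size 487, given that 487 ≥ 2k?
max |F| = C(486, 4) = 2295933255

The Erdős-Ko-Rado theorem states: for n ≥ 2k, an intersecting family of k-subsets of an n-element set has size at most C(n − 1, k − 1), with equality for 'star' families {A ⊆ [n] : |A| = k, i ∈ A} (fix an element i). For n = 487, k = 5: C(486, 4) = 2295933255.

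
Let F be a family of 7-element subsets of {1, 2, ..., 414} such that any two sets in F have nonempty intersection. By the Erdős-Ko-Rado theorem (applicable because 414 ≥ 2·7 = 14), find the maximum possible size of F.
max |F| = C(413, 6) = 6645442750156

Erdős-Ko-Rado (1961): when n ≥ 2k, max |F| = C(n−1, k−1). The bound is attained by the star {A : i ∈ A} for any fixed i ∈ [n]. Here C(414−1, 7−1) = C(413, 6) = 6645442750156.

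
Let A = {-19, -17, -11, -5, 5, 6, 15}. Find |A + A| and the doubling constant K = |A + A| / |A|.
K = |A + A| / |A| = 26/7

Enumerate A + A = {a + b : a, b ∈ A}. With |A| = 7, there are |A|^2 = 49 ordered sum pairs; collecting distinct values, A + A = {-38, -36, -34, -30, -28, -24, -22, -16, -14, -13, -12, -11, -10, -6, -5, -4, -2, 0, 1, 4, 10, 11, 12, 20, 21, 30}, so |A + A| = 26. Thus K = 26/7. For comparison, the minimum possible |A + A| over all 7-element sets is 2·7 − 1 = 13 (so min K = 13/7), attained only by arithmetic progressions.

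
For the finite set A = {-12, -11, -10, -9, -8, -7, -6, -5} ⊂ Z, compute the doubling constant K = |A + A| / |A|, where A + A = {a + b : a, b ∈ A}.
K = |A + A| / |A| = 15/8

Enumerate A + A = {a + b : a, b ∈ A}. With |A| = 8, there are |A|^2 = 64 ordered sum pairs; collecting distinct values, A + A = {-24, -23, -22, -21, -20, -19, -18, -17, -16, -15, -14, -13, -12, -11, -10}, so |A + A| = 15. Thus K = 15/8. Here |A + A| = 2|A| − 1 = 15, the minimum possible — so K = 15/8 is minimal, which holds iff A is an arithmetic progression.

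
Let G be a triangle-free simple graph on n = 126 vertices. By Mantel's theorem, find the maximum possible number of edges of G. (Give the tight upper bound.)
ex(126, K_3) = ⌊126^2/4⌋ = 3969

Mantel (1907): a triangle-free graph on n vertices has at most ⌊n^2/4⌋ edges, with equality for the complete bipartite graph K_{⌊n/2⌋, ⌈n/2⌉}. For n = 126: ⌊126^2/4⌋ = ⌊15876/4⌋ = 3969. The extremal graph is K_{63, 63}, which has 63·63 = 3969 edges.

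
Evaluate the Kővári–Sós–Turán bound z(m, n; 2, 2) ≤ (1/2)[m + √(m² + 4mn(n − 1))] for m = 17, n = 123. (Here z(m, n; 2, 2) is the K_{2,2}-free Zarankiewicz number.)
z(17, 123; 2, 2) ≤ (1/2)[17 + √(17² + 4·17·123·122)] = (1/2)[17 + √1020697] = 513.6478

Kővári–Sós–Turán: let r_1, ..., r_17 be the row sums and z = Σ r_i the total number of 1s. Each pair of columns can share at most one row with both entries 1 (else a 2×2 all-ones block appears), so Σ_i C(r_i, 2) ≤ C(123, 2) = 7503. By convexity Σ_i C(r_i, 2) ≥ 17·C(z/17, 2) = z(z − 17)/(2·17), giving z² − 17z − 17·123·122 ≤ 0 and hence z ≤ (1/2)[17 + √(289 + 4·255102)] = (1/2)[17 + √1020697] ≈ (1/2)(17 + 1010.2955) = 513.6478.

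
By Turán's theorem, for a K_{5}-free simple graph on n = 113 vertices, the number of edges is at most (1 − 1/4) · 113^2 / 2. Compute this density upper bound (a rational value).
Turán density bound = (3/4) · 113^2/2 = 38307/8 ≈ 4788.375

Turán's theorem: ex(n, K_{r+1}) is achieved by the complete r-partite Turán graph T(n, r) with parts as balanced as possible, and is at most (1 − 1/r) · n^2/2. For r = 4, n = 113: the density bound is (3/4) · 12769/2 = 38307/8 ≈ 4788.375. The integer-valued extremum is e(T(113, 4)) = 4788, which is strictly less than the density bound 38307/8 since 4 ∤ 113 (the parts of T(113, 4) cannot all be equal).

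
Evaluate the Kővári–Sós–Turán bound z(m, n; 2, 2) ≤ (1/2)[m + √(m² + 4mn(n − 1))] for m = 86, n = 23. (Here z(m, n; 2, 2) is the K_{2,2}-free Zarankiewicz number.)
z(86, 23; 2, 2) ≤ (1/2)[86 + √(86² + 4·86·23·22)] = (1/2)[86 + √181460] = 255.9906

Kővári–Sós–Turán: let r_1, ..., r_86 be the row sums and z = Σ r_i the total number of 1s. Each pair of columns can share at most one row with both entries 1 (else a 2×2 all-ones block appears), so Σ_i C(r_i, 2) ≤ C(23, 2) = 253. By convexity Σ_i C(r_i, 2) ≥ 86·C(z/86, 2) = z(z − 86)/(2·86), giving z² − 86z − 86·23·22 ≤ 0 and hence z ≤ (1/2)[86 + √(7396 + 4·43516)] = (1/2)[86 + √181460] ≈ (1/2)(86 + 425.9812) = 255.9906.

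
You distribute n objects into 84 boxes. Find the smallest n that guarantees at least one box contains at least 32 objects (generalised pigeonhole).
n = (32 − 1)·84 + 1 = 2605

By the generalised pigeonhole principle, to guarantee some box contains ≥ r objects we need more than (r − 1) · k objects total. Threshold: n = (r − 1) · k + 1. With r = 32 and k = 84: n = 31 · 84 + 1 = 2604 + 1 = 2605. For n = 2604 = 31 · 84, we can put exactly 31 objects in every box, avoiding 32 in any single one — so 2605 is tight.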